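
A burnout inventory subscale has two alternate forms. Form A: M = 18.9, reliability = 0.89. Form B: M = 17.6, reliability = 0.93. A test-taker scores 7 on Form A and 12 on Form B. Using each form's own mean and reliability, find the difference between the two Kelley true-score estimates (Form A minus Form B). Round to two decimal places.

-4.08

T̂_A = 0.89(7) + 0.11(18.9) = 8.3090
T̂_B = 0.93(12) + 0.07(17.6) = 12.3920
T̂_A − T̂_B = -4.0830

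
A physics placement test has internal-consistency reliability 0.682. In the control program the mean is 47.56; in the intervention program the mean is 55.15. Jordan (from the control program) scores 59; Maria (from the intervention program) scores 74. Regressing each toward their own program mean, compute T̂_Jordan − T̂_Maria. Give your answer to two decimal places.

-12.64

T̂_Jordan = 0.682(59) + 0.318(47.56) = 55.3621
T̂_Maria = 0.682(74) + 0.318(55.15) = 68.0057
Difference = 55.3621 − 68.0057 = -12.6436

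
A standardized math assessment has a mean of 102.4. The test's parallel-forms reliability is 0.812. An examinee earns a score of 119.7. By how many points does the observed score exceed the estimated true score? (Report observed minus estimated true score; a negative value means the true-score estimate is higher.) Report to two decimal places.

Regress the observed score toward the mean by the unreliability: T̂ = 0.812·119.7 + 0.188·102.4 = 97.1964 + 19.2512 = 116.4476.
X − T̂ = 119.7 − 116.448 = 3.252 → 3.25

3.25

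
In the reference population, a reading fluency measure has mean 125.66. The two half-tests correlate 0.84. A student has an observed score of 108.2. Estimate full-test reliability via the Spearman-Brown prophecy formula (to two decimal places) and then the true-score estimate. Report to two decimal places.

Spearman-Brown: ρ = 2r/(1 + r) = 2(0.84)/(1 + 0.84) = 1.680/1.84 = 0.9130 → 0.91
T̂ = ρX + (1 − ρ)μ
  = 0.91 × 108.2 + 0.09 × 125.66
  = 98.462 + 11.3094
  = 109.771
  ≈ 109.77

109.77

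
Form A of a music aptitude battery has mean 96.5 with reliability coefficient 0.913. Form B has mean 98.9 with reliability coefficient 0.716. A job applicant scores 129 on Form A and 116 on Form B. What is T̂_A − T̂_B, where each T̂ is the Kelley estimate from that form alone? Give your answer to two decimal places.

T̂_A = 0.913(129) + 0.087(96.5) = 126.1725
T̂_B = 0.716(116) + 0.284(98.9) = 111.1436
T̂_A − T̂_B = 15.0289

15.03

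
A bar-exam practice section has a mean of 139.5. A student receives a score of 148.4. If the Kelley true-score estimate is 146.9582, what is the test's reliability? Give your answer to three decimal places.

T̂ = ρX + (1 − ρ)μ  ⇒  T̂ − μ = ρ(X − μ)
ρ = (T̂ − μ)/(X − μ) = (146.9582 − 139.5) / (148.4 − 139.5) = 7.4582 / 8.9 = 0.83800

0.838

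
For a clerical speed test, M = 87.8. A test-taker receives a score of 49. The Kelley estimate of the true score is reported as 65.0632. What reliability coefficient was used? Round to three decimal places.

T̂ = ρX + (1 − ρ)μ  ⇒  T̂ − μ = ρ(X − μ)
ρ = (T̂ − μ)/(X − μ) = (65.0632 − 87.8) / (49 − 87.8) = -22.7368 / -38.8 = 0.58600

0.586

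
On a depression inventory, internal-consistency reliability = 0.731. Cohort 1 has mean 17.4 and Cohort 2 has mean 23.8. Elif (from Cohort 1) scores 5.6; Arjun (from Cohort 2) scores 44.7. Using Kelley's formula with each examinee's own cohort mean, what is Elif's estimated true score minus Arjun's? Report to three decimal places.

-30.304

T̂_Elif = 0.731(5.6) + 0.269(17.4) = 8.77420
T̂_Arjun = 0.731(44.7) + 0.269(23.8) = 39.07790
Difference = 8.77420 − 39.07790 = -30.30370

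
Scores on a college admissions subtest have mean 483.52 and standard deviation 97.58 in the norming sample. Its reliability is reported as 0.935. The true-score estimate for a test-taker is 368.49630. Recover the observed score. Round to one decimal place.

T̂ = ρX + (1 − ρ)μ  ⇒  X = (T̂ − (1 − ρ)μ) / ρ
X = (368.49630 − 0.065 × 483.52) / 0.935 = (368.49630 − 31.42880) / 0.935 = 337.06750 / 0.935 = 360.500

360.5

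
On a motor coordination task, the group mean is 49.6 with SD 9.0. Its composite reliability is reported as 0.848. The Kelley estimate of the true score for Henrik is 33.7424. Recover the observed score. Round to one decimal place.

30.9

T̂ = ρX + (1 − ρ)μ  ⇒  X = (T̂ − (1 − ρ)μ) / ρ
X = (33.7424 − 0.152 × 49.6) / 0.848 = (33.7424 − 7.5392) / 0.848 = 26.2032 / 0.848 = 30.900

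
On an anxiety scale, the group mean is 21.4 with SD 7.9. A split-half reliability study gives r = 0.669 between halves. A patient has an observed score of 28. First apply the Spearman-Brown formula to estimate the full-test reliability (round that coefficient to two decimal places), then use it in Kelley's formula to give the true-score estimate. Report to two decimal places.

Spearman-Brown: ρ = 2r/(1 + r) = 2(0.669)/(1 + 0.669) = 1.3380/1.669 = 0.8017 → 0.80
T̂ = 0.80(28) + 0.20(21.4) = 22.40 + 4.280 = 26.680 → 26.68

26.68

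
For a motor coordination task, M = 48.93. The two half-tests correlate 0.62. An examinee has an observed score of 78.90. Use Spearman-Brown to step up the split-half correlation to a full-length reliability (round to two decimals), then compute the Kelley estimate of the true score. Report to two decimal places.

72.01

Spearman-Brown: ρ = 2r/(1 + r) = 2(0.62)/(1 + 0.62) = 1.240/1.62 = 0.7654 → 0.77
T̂ = ρX + (1 − ρ)μ
  = 0.77 × 78.90 + 0.23 × 48.93
  = 60.7530 + 11.2539
  = 72.007
  ≈ 72.01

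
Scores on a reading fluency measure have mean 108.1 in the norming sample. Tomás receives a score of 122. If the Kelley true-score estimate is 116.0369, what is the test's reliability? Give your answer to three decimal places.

0.571

T̂ = ρX + (1 − ρ)μ  ⇒  T̂ − μ = ρ(X − μ)
ρ = (T̂ − μ)/(X − μ) = (116.0369 − 108.1) / (122 − 108.1) = 7.9369 / 13.9 = 0.57100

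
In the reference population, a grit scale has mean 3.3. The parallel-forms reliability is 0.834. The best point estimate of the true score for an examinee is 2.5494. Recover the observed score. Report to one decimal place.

T̂ = ρX + (1 − ρ)μ  ⇒  X = (T̂ − (1 − ρ)μ) / ρ
X = (2.5494 − 0.166 × 3.3) / 0.834 = (2.5494 − 0.5478) / 0.834 = 2.0016 / 0.834 = 2.400

2.4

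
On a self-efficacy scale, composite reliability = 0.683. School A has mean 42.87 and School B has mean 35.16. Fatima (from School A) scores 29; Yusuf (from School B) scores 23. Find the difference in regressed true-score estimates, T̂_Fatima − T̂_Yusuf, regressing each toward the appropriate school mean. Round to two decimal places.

6.54

T̂_Fatima = 0.683(29) + 0.317(42.87) = 33.3968
T̂_Yusuf = 0.683(23) + 0.317(35.16) = 26.8547
Difference = 33.3968 − 26.8547 = 6.5421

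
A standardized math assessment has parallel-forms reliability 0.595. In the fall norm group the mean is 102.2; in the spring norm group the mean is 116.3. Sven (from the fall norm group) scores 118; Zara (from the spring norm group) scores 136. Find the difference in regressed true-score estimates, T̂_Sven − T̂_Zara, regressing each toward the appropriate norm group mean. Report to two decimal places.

T̂_Sven = 0.595(118) + 0.405(102.2) = 111.6010
T̂_Zara = 0.595(136) + 0.405(116.3) = 128.0215
Difference = 111.6010 − 128.0215 = -16.4205

-16.42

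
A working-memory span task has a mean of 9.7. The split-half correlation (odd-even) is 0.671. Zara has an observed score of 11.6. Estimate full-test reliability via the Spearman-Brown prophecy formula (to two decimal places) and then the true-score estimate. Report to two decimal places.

Spearman-Brown: ρ = 2r/(1 + r) = 2(0.671)/(1 + 0.671) = 1.3420/1.671 = 0.8031 → 0.80
T̂ = ρX + (1 − ρ)μ
  = 0.80 × 11.6 + 0.20 × 9.7
  = 9.280 + 1.940
  = 11.220
  ≈ 11.22

11.22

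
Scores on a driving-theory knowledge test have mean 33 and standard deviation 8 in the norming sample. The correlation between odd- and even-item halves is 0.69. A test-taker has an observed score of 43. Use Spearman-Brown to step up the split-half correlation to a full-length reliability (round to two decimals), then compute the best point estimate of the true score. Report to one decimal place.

41.2

Spearman-Brown: ρ = 2r/(1 + r) = 2(0.69)/(1 + 0.69) = 1.380/1.69 = 0.8166 → 0.82
T̂ = ρX + (1 − ρ)μ
  = 0.82 × 43 + 0.18 × 33
  = 35.26 + 5.94
  = 41.20
  ≈ 41.2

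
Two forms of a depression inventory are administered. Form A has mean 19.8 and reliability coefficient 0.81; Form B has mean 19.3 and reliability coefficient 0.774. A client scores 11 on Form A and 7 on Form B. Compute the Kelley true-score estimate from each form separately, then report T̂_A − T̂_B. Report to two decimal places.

T̂_A = 0.81(11) + 0.19(19.8) = 12.6720
T̂_B = 0.774(7) + 0.226(19.3) = 9.7798
T̂_A − T̂_B = 2.8922

2.89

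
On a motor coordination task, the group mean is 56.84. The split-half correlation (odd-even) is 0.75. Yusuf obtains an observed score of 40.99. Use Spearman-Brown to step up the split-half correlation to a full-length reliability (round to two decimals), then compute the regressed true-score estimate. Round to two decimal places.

Spearman-Brown: ρ = 2r/(1 + r) = 2(0.75)/(1 + 0.75) = 1.500/1.75 = 0.8571 → 0.86
T̂ = ρX + (1 − ρ)μ
  = 0.86 × 40.99 + 0.14 × 56.84
  = 35.2514 + 7.9576
  = 43.209
  ≈ 43.21

43.21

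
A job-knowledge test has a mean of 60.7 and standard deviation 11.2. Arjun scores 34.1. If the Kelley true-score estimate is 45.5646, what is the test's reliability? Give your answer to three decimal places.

T̂ = ρX + (1 − ρ)μ  ⇒  T̂ − μ = ρ(X − μ)
ρ = (T̂ − μ)/(X − μ) = (45.5646 − 60.7) / (34.1 − 60.7) = -15.1354 / -26.6 = 0.56900

0.569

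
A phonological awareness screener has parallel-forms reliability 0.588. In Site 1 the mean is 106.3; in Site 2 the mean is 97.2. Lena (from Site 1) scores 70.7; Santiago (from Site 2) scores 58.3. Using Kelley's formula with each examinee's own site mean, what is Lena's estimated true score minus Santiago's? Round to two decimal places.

T̂_Lena = 0.588(70.7) + 0.412(106.3) = 85.3672
T̂_Santiago = 0.588(58.3) + 0.412(97.2) = 74.3268
Difference = 85.3672 − 74.3268 = 11.0404

11.04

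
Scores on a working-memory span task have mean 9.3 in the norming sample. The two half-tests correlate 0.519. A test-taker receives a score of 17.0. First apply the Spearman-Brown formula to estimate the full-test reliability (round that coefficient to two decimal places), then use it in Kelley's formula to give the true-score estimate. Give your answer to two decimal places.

Spearman-Brown: ρ = 2r/(1 + r) = 2(0.519)/(1 + 0.519) = 1.0380/1.519 = 0.6833 → 0.68
Weight the observed score by reliability and the mean by (1 − reliability): T̂ = 0.68·17.0 + 0.32·9.3 = 11.560 + 2.976 = 14.536.

14.54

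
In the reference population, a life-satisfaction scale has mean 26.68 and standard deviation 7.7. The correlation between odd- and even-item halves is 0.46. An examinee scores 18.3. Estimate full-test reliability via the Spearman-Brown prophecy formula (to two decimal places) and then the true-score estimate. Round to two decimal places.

Spearman-Brown: ρ = 2r/(1 + r) = 2(0.46)/(1 + 0.46) = 0.920/1.46 = 0.6301 → 0.63
T̂ = ρX + (1 − ρ)μ
  = 0.63 × 18.3 + 0.37 × 26.68
  = 11.529 + 9.8716
  = 21.401
  ≈ 21.40

21.40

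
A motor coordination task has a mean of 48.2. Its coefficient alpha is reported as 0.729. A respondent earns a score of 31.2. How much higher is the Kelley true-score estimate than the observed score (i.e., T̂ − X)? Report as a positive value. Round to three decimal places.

T̂ = 0.729(31.2) + 0.271(48.2) = 22.7448 + 13.0622 = 35.80700 → 35.8070
T̂ − X = 35.8070 − 31.2 = 4.6070 → 4.607

4.607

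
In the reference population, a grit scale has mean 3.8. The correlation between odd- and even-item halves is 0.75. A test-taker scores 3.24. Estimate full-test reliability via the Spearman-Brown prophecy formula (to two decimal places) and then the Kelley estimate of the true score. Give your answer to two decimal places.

3.32

Spearman-Brown: ρ = 2r/(1 + r) = 2(0.75)/(1 + 0.75) = 1.500/1.75 = 0.8571 → 0.86
T̂ = ρX + (1 − ρ)μ
  = 0.86 × 3.24 + 0.14 × 3.8
  = 2.7864 + 0.532
  = 3.318
  ≈ 3.32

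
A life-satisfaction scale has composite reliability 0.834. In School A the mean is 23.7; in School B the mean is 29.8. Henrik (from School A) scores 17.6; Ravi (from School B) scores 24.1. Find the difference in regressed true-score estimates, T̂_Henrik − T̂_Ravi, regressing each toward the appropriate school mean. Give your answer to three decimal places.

T̂_Henrik = 0.834(17.6) + 0.166(23.7) = 18.61260
T̂_Ravi = 0.834(24.1) + 0.166(29.8) = 25.04620
Difference = 18.61260 − 25.04620 = -6.43360

-6.434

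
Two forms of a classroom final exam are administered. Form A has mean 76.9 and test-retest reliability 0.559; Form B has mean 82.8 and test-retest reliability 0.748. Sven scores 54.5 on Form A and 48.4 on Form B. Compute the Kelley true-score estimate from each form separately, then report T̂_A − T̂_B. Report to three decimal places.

7.310

T̂_A = 0.559(54.5) + 0.441(76.9) = 64.37840
T̂_B = 0.748(48.4) + 0.252(82.8) = 57.06880
T̂_A − T̂_B = 7.30960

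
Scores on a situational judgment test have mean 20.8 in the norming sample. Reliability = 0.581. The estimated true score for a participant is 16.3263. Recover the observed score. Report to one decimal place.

13.1

T̂ = ρX + (1 − ρ)μ  ⇒  X = (T̂ − (1 − ρ)μ) / ρ
X = (16.3263 − 0.419 × 20.8) / 0.581 = (16.3263 − 8.7152) / 0.581 = 7.6111 / 0.581 = 13.100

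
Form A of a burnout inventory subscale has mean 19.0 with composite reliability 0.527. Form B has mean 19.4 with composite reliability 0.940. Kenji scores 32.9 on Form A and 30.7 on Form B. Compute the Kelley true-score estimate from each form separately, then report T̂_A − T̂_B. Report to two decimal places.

-3.70

T̂_A = 0.527(32.9) + 0.473(19.0) = 26.3253
T̂_B = 0.940(30.7) + 0.060(19.4) = 30.0220
T̂_A − T̂_B = -3.6967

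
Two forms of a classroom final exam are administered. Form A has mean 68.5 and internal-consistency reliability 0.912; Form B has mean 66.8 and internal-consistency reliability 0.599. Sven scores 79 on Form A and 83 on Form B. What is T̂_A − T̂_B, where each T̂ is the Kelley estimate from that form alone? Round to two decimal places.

1.57

T̂_A = 0.912(79) + 0.088(68.5) = 78.0760
T̂_B = 0.599(83) + 0.401(66.8) = 76.5038
T̂_A − T̂_B = 1.5722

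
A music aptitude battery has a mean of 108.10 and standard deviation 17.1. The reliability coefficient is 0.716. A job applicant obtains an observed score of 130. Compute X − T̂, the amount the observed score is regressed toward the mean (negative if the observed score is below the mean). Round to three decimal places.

T̂ = 0.716(130) + 0.284(108.10) = 93.080 + 30.70040 = 123.78040 → 123.7804
X − T̂ = 130 − 123.7804 = 6.2196 → 6.220

6.220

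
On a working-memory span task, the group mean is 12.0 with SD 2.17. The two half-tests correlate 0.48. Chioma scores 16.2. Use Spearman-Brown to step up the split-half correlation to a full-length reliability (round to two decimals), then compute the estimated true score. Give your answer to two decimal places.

14.73

Spearman-Brown: ρ = 2r/(1 + r) = 2(0.48)/(1 + 0.48) = 0.960/1.48 = 0.6486 → 0.65
T̂ = 0.65(16.2) + 0.35(12.0) = 10.530 + 4.200 = 14.730 → 14.73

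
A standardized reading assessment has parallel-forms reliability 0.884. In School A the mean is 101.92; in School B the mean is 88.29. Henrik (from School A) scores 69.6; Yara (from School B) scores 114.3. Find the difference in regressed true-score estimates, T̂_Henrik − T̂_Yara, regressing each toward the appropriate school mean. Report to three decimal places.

-37.934

T̂_Henrik = 0.884(69.6) + 0.116(101.92) = 73.34912
T̂_Yara = 0.884(114.3) + 0.116(88.29) = 111.28284
Difference = 73.34912 − 111.28284 = -37.93372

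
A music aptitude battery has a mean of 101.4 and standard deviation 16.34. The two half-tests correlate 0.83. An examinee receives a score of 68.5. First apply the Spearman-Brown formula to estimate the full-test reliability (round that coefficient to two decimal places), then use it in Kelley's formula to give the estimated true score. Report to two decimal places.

Spearman-Brown: ρ = 2r/(1 + r) = 2(0.83)/(1 + 0.83) = 1.660/1.83 = 0.9071 → 0.91
Kelley's formula gives T̂ = 0.91·68.5 + 0.09·101.4 = 62.335 + 9.126 = 71.461.

71.46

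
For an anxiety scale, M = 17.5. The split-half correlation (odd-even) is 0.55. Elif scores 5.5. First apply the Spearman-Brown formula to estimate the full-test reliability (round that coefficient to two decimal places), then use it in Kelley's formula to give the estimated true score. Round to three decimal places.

Spearman-Brown: ρ = 2r/(1 + r) = 2(0.55)/(1 + 0.55) = 1.100/1.55 = 0.7097 → 0.71
T̂ = 0.71(5.5) + 0.29(17.5) = 3.905 + 5.075 = 8.9800 → 8.980

8.980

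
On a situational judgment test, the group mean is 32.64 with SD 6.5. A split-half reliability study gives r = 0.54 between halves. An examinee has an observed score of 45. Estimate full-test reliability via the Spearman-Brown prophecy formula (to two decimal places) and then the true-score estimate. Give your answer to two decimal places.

Spearman-Brown: ρ = 2r/(1 + r) = 2(0.54)/(1 + 0.54) = 1.080/1.54 = 0.7013 → 0.70
T̂ = ρX + (1 − ρ)μ
  = 0.70 × 45 + 0.30 × 32.64
  = 31.50 + 9.7920
  = 41.292
  ≈ 41.29

41.29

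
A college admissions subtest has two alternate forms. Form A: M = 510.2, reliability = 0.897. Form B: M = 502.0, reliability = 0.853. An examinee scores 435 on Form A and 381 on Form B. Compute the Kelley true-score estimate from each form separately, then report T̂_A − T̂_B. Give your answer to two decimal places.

T̂_A = 0.897(435) + 0.103(510.2) = 442.7456
T̂_B = 0.853(381) + 0.147(502.0) = 398.7870
T̂_A − T̂_B = 43.9586

43.96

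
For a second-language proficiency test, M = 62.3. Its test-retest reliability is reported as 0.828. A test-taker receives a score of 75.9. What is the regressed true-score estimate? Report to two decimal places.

Regress the observed score toward the mean by the unreliability: T̂ = 0.828·75.9 + 0.172·62.3 = 62.8452 + 10.7156 = 73.561.

73.56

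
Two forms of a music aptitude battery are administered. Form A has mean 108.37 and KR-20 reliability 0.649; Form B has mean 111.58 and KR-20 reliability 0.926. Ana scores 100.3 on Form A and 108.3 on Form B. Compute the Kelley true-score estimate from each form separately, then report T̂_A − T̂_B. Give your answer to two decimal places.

-5.41

T̂_A = 0.649(100.3) + 0.351(108.37) = 103.1326
T̂_B = 0.926(108.3) + 0.074(111.58) = 108.5427
T̂_A − T̂_B = -5.4102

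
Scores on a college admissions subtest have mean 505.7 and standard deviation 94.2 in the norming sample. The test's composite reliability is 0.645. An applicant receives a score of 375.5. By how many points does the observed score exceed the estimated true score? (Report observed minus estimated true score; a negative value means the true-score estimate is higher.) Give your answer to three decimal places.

T̂ = ρX + (1 − ρ)μ
  = 0.645 × 375.5 + 0.355 × 505.7
  = 242.1975 + 179.5235
  = 421.72100
  ≈ 421.7210
X − T̂ = 375.5 − 421.7210 = -46.2210 → -46.221

-46.221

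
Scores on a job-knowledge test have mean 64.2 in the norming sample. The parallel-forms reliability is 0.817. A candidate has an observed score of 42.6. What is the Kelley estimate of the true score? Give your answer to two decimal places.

Kelley's formula gives T̂ = 0.817·42.6 + 0.183·64.2 = 34.8042 + 11.7486 = 46.553.

46.55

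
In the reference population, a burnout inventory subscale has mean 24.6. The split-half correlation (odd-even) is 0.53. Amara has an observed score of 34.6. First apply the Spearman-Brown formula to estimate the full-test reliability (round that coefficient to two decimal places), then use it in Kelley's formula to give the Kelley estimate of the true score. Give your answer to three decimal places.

Spearman-Brown: ρ = 2r/(1 + r) = 2(0.53)/(1 + 0.53) = 1.060/1.53 = 0.6928 → 0.69
T̂ = ρX + (1 − ρ)μ
  = 0.69 × 34.6 + 0.31 × 24.6
  = 23.874 + 7.626
  = 31.5000
  ≈ 31.500

31.500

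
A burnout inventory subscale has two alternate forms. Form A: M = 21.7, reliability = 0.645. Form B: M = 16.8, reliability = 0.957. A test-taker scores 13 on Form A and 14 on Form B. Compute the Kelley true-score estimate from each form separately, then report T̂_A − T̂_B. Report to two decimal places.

T̂_A = 0.645(13) + 0.355(21.7) = 16.0885
T̂_B = 0.957(14) + 0.043(16.8) = 14.1204
T̂_A − T̂_B = 1.9681

1.97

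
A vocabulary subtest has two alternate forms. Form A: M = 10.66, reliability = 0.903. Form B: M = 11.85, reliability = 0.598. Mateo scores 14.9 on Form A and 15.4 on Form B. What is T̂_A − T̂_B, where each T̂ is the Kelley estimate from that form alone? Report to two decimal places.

0.52

T̂_A = 0.903(14.9) + 0.097(10.66) = 14.4887
T̂_B = 0.598(15.4) + 0.402(11.85) = 13.9729
T̂_A − T̂_B = 0.5158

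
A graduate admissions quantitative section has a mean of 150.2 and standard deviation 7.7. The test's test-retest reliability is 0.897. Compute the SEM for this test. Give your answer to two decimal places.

2.47

SEM = SD · √(1 − ρ) = 7.7 × √0.103 = 7.7 × 0.3209 = 2.471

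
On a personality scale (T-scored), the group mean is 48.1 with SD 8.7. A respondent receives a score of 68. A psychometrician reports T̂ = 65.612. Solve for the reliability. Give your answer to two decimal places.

0.88

T̂ = ρX + (1 − ρ)μ  ⇒  T̂ − μ = ρ(X − μ)
ρ = (T̂ − μ)/(X − μ) = (65.612 − 48.1) / (68 − 48.1) = 17.512 / 19.9 = 0.8800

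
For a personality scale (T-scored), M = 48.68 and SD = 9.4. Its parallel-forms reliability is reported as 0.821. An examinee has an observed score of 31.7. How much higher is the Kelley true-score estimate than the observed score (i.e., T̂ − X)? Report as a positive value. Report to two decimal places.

T̂ = ρX + (1 − ρ)μ
  = 0.821 × 31.7 + 0.179 × 48.68
  = 26.0257 + 8.71372
  = 34.7394
  ≈ 34.739
T̂ − X = 34.739 − 31.7 = 3.039 → 3.04

3.04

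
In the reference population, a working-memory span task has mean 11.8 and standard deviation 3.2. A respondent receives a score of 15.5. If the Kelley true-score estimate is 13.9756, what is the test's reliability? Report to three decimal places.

0.588

T̂ = ρX + (1 − ρ)μ  ⇒  T̂ − μ = ρ(X − μ)
ρ = (T̂ − μ)/(X − μ) = (13.9756 − 11.8) / (15.5 − 11.8) = 2.1756 / 3.7 = 0.58800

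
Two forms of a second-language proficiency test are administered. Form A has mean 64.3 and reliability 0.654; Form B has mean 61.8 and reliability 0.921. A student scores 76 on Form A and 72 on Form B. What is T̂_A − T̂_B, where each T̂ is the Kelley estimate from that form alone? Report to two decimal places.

0.76

T̂_A = 0.654(76) + 0.346(64.3) = 71.9518
T̂_B = 0.921(72) + 0.079(61.8) = 71.1942
T̂_A − T̂_B = 0.7576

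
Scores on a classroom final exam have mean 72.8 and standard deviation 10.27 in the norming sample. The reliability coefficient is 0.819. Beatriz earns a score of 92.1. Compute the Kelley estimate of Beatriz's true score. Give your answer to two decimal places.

88.61

Kelley's formula gives T̂ = 0.819·92.1 + 0.181·72.8 = 75.4299 + 13.1768 = 88.607.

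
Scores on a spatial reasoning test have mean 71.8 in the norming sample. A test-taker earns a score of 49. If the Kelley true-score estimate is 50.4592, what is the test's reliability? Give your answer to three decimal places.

T̂ = ρX + (1 − ρ)μ  ⇒  T̂ − μ = ρ(X − μ)
ρ = (T̂ − μ)/(X − μ) = (50.4592 − 71.8) / (49 − 71.8) = -21.3408 / -22.8 = 0.93600

0.936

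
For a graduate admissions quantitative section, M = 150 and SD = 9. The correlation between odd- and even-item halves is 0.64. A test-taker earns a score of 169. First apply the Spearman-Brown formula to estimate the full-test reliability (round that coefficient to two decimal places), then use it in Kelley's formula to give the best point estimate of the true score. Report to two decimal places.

Spearman-Brown: ρ = 2r/(1 + r) = 2(0.64)/(1 + 0.64) = 1.280/1.64 = 0.7805 → 0.78
T̂ = ρX + (1 − ρ)μ
  = 0.78 × 169 + 0.22 × 150
  = 131.82 + 33.00
  = 164.820
  ≈ 164.82

164.82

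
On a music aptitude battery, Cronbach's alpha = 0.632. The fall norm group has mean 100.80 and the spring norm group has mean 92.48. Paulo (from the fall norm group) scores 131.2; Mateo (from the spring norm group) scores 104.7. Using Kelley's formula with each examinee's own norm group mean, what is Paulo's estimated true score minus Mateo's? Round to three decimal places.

T̂_Paulo = 0.632(131.2) + 0.368(100.80) = 120.01280
T̂_Mateo = 0.632(104.7) + 0.368(92.48) = 100.20304
Difference = 120.01280 − 100.20304 = 19.80976

19.810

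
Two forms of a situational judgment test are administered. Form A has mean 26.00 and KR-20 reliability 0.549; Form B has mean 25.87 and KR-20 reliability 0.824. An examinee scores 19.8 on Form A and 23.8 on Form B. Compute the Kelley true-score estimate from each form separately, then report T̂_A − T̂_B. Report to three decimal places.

-1.568

T̂_A = 0.549(19.8) + 0.451(26.00) = 22.59620
T̂_B = 0.824(23.8) + 0.176(25.87) = 24.16432
T̂_A − T̂_B = -1.56812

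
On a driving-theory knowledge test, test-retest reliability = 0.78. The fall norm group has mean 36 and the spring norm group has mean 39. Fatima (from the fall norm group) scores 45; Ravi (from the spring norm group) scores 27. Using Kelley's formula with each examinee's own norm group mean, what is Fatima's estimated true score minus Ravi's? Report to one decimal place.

13.4

T̂_Fatima = 0.78(45) + 0.22(36) = 43.020
T̂_Ravi = 0.78(27) + 0.22(39) = 29.640
Difference = 43.020 − 29.640 = 13.380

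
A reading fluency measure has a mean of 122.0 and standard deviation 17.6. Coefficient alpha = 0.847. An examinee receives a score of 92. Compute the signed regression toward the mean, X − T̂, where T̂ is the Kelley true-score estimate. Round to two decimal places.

-4.59

Weight the observed score by reliability and the mean by (1 − reliability): T̂ = 0.847·92 + 0.153·122.0 = 77.924 + 18.6660 = 96.5900.
X − T̂ = 92 − 96.590 = -4.590 → -4.59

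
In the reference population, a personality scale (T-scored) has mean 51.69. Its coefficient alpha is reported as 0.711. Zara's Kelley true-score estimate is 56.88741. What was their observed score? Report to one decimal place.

T̂ = ρX + (1 − ρ)μ  ⇒  X = (T̂ − (1 − ρ)μ) / ρ
X = (56.88741 − 0.289 × 51.69) / 0.711 = (56.88741 − 14.93841) / 0.711 = 41.94900 / 0.711 = 59.000

59.0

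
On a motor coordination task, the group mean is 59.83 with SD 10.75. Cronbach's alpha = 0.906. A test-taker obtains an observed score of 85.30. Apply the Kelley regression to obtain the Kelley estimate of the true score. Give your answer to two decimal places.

Weight the observed score by reliability and the mean by (1 − reliability): T̂ = 0.906·85.30 + 0.094·59.83 = 77.28180 + 5.62402 = 82.906.

82.91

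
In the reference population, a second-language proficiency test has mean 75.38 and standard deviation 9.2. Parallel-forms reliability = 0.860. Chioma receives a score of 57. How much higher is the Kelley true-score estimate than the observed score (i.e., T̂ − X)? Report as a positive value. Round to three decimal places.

2.573

T̂ = 0.860(57) + 0.140(75.38) = 49.020 + 10.55320 = 59.57320 → 59.5732
T̂ − X = 59.5732 − 57 = 2.5732 → 2.573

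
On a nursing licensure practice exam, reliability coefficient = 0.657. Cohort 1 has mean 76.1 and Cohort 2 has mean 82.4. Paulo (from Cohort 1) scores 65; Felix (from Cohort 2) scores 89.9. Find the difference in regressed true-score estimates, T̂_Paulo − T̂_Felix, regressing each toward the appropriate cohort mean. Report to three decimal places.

T̂_Paulo = 0.657(65) + 0.343(76.1) = 68.80730
T̂_Felix = 0.657(89.9) + 0.343(82.4) = 87.32750
Difference = 68.80730 − 87.32750 = -18.52020

-18.520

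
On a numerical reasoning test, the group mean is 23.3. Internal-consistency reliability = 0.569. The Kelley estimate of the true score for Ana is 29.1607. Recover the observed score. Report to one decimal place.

T̂ = ρX + (1 − ρ)μ  ⇒  X = (T̂ − (1 − ρ)μ) / ρ
X = (29.1607 − 0.431 × 23.3) / 0.569 = (29.1607 − 10.0423) / 0.569 = 19.1184 / 0.569 = 33.600

33.6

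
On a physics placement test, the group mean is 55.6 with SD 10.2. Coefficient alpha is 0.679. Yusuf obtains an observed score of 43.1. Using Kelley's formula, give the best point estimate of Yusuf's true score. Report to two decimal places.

T̂ = 0.679(43.1) + 0.321(55.6) = 29.2649 + 17.8476 = 47.113 → 47.11

47.11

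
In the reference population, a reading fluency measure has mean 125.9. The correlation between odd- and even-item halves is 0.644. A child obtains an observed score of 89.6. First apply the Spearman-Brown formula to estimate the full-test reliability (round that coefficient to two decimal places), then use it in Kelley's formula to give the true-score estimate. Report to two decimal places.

Spearman-Brown: ρ = 2r/(1 + r) = 2(0.644)/(1 + 0.644) = 1.2880/1.644 = 0.7835 → 0.78
T̂ = ρX + (1 − ρ)μ
  = 0.78 × 89.6 + 0.22 × 125.9
  = 69.888 + 27.698
  = 97.586
  ≈ 97.59

97.59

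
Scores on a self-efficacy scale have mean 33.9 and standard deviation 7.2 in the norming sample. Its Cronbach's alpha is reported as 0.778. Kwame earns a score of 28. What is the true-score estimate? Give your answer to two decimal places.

T̂ = ρX + (1 − ρ)μ
  = 0.778 × 28 + 0.222 × 33.9
  = 21.784 + 7.5258
  = 29.310
  ≈ 29.31

29.31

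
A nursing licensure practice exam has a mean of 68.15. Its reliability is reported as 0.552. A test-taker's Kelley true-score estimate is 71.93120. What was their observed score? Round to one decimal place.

75.0

T̂ = ρX + (1 − ρ)μ  ⇒  X = (T̂ − (1 − ρ)μ) / ρ
X = (71.93120 − 0.448 × 68.15) / 0.552 = (71.93120 − 30.53120) / 0.552 = 41.40000 / 0.552 = 75.000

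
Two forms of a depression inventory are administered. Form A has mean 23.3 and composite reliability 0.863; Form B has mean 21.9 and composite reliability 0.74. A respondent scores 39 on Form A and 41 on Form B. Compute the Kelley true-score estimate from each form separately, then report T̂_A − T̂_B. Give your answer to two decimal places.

T̂_A = 0.863(39) + 0.137(23.3) = 36.8491
T̂_B = 0.74(41) + 0.26(21.9) = 36.0340
T̂_A − T̂_B = 0.8151

0.82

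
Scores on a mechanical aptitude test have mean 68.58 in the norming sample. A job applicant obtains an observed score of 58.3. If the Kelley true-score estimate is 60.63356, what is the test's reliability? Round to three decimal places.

0.773

T̂ = ρX + (1 − ρ)μ  ⇒  T̂ − μ = ρ(X − μ)
ρ = (T̂ − μ)/(X − μ) = (60.63356 − 68.58) / (58.3 − 68.58) = -7.94644 / -10.28 = 0.77300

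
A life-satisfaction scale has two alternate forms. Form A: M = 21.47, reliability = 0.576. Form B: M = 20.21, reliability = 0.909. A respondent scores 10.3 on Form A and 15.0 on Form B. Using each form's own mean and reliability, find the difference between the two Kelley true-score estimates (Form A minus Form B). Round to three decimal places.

-0.438

T̂_A = 0.576(10.3) + 0.424(21.47) = 15.03608
T̂_B = 0.909(15.0) + 0.091(20.21) = 15.47411
T̂_A − T̂_B = -0.43803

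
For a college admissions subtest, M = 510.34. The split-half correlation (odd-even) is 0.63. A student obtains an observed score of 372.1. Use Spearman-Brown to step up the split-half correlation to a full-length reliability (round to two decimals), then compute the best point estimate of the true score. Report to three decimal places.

Spearman-Brown: ρ = 2r/(1 + r) = 2(0.63)/(1 + 0.63) = 1.260/1.63 = 0.7730 → 0.77
Kelley's formula gives T̂ = 0.77·372.1 + 0.23·510.34 = 286.517 + 117.3782 = 403.8952.

403.895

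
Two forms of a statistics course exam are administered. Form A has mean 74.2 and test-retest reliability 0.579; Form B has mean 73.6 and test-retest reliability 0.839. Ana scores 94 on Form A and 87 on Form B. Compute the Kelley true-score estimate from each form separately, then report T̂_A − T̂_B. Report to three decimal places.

0.822

T̂_A = 0.579(94) + 0.421(74.2) = 85.66420
T̂_B = 0.839(87) + 0.161(73.6) = 84.84260
T̂_A − T̂_B = 0.82160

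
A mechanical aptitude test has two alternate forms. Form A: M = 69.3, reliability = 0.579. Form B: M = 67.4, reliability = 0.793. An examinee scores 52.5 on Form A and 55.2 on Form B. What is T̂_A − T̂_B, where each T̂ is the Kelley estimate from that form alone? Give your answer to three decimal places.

1.847

T̂_A = 0.579(52.5) + 0.421(69.3) = 59.57280
T̂_B = 0.793(55.2) + 0.207(67.4) = 57.72540
T̂_A − T̂_B = 1.84740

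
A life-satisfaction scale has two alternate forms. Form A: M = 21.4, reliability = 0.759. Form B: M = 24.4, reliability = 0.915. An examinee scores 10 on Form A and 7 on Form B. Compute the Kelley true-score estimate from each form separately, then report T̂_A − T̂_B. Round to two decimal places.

T̂_A = 0.759(10) + 0.241(21.4) = 12.7474
T̂_B = 0.915(7) + 0.085(24.4) = 8.4790
T̂_A − T̂_B = 4.2684

4.27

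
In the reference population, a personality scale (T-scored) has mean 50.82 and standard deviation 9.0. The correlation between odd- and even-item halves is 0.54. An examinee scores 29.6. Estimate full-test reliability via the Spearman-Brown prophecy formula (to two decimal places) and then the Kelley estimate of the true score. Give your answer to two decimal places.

35.97

Spearman-Brown: ρ = 2r/(1 + r) = 2(0.54)/(1 + 0.54) = 1.080/1.54 = 0.7013 → 0.70
T̂ = 0.70(29.6) + 0.30(50.82) = 20.720 + 15.2460 = 35.966 → 35.97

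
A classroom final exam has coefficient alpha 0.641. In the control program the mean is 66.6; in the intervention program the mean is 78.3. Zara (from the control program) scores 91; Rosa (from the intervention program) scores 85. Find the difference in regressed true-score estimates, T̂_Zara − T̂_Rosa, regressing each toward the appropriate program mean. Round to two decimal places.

-0.35

T̂_Zara = 0.641(91) + 0.359(66.6) = 82.2404
T̂_Rosa = 0.641(85) + 0.359(78.3) = 82.5947
Difference = 82.2404 − 82.5947 = -0.3543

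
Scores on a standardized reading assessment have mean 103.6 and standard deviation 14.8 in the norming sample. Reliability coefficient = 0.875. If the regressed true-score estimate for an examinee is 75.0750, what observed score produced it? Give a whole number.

71

T̂ = ρX + (1 − ρ)μ  ⇒  X = (T̂ − (1 − ρ)μ) / ρ
X = (75.0750 − 0.125 × 103.6) / 0.875 = (75.0750 − 12.9500) / 0.875 = 62.1250 / 0.875 = 71.00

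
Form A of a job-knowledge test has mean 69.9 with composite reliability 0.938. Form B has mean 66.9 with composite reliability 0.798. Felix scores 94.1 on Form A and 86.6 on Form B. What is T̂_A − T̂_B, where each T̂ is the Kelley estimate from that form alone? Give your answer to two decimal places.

T̂_A = 0.938(94.1) + 0.062(69.9) = 92.5996
T̂_B = 0.798(86.6) + 0.202(66.9) = 82.6206
T̂_A − T̂_B = 9.9790

9.98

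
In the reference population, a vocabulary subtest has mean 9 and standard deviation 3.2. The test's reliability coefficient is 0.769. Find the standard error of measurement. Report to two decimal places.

SEM = SD · √(1 − ρ) = 3.2 × √0.231 = 3.2 × 0.4806 = 1.538

1.54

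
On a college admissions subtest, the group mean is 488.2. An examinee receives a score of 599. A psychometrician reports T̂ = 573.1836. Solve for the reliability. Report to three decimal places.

0.767

T̂ = ρX + (1 − ρ)μ  ⇒  T̂ − μ = ρ(X − μ)
ρ = (T̂ − μ)/(X − μ) = (573.1836 − 488.2) / (599 − 488.2) = 84.9836 / 110.8 = 0.76700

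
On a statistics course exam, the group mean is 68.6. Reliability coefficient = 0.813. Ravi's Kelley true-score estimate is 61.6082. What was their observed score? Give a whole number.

T̂ = ρX + (1 − ρ)μ  ⇒  X = (T̂ − (1 − ρ)μ) / ρ
X = (61.6082 − 0.187 × 68.6) / 0.813 = (61.6082 − 12.8282) / 0.813 = 48.7800 / 0.813 = 60.00

60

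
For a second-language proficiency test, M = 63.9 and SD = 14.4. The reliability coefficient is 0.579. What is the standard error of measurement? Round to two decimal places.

9.34

SEM = SD · √(1 − ρ) = 14.4 × √0.421 = 14.4 × 0.6488 = 9.343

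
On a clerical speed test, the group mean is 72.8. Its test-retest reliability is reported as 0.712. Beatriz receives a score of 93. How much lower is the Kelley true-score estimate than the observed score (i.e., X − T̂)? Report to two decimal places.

T̂ = ρX + (1 − ρ)μ
  = 0.712 × 93 + 0.288 × 72.8
  = 66.216 + 20.9664
  = 87.1824
  ≈ 87.182
X − T̂ = 93 − 87.182 = 5.818 → 5.82

5.82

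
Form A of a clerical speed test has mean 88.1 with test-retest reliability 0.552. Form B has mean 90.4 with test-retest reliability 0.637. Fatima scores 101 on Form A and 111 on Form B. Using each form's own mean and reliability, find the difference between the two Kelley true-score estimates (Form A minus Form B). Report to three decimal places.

T̂_A = 0.552(101) + 0.448(88.1) = 95.22080
T̂_B = 0.637(111) + 0.363(90.4) = 103.52220
T̂_A − T̂_B = -8.30140

-8.301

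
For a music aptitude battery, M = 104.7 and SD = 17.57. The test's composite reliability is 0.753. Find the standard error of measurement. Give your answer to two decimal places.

SEM = SD · √(1 − ρ) = 17.57 × √0.247 = 17.57 × 0.4970 = 8.732

8.73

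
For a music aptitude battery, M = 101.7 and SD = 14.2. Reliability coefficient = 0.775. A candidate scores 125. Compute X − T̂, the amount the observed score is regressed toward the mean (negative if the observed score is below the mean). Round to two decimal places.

5.24

Weight the observed score by reliability and the mean by (1 − reliability): T̂ = 0.775·125 + 0.225·101.7 = 96.875 + 22.8825 = 119.7575.
X − T̂ = 125 − 119.757 = 5.243 → 5.24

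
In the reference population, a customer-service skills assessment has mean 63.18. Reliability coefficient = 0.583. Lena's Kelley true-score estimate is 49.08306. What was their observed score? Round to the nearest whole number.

T̂ = ρX + (1 − ρ)μ  ⇒  X = (T̂ − (1 − ρ)μ) / ρ
X = (49.08306 − 0.417 × 63.18) / 0.583 = (49.08306 − 26.34606) / 0.583 = 22.73700 / 0.583 = 39.00

39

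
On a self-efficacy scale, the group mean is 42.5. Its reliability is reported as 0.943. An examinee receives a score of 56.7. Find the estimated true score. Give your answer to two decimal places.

Kelley's formula gives T̂ = 0.943·56.7 + 0.057·42.5 = 53.4681 + 2.4225 = 55.891.

55.89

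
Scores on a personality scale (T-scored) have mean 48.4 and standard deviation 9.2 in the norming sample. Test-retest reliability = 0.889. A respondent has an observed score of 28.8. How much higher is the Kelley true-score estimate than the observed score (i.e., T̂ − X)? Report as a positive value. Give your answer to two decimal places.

2.18

Regress the observed score toward the mean by the unreliability: T̂ = 0.889·28.8 + 0.111·48.4 = 25.6032 + 5.3724 = 30.9756.
T̂ − X = 30.976 − 28.8 = 2.176 → 2.18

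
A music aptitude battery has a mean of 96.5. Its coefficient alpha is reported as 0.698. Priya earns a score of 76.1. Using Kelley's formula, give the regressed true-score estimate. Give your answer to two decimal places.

82.26

Kelley's formula gives T̂ = 0.698·76.1 + 0.302·96.5 = 53.1178 + 29.1430 = 82.261.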